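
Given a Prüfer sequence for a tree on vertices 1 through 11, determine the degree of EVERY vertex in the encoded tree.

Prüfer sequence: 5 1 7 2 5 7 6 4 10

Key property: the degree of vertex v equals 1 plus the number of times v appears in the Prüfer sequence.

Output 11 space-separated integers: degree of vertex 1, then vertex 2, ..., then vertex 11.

p_1 = 5: count[5] becomes 1
p_2 = 1: count[1] becomes 1
p_3 = 7: count[7] becomes 1
p_4 = 2: count[2] becomes 1
p_5 = 5: count[5] becomes 2
p_6 = 7: count[7] becomes 2
p_7 = 6: count[6] becomes 1
p_8 = 4: count[4] becomes 1
p_9 = 10: count[10] becomes 1
Degrees (1 + count): deg[1]=1+1=2, deg[2]=1+1=2, deg[3]=1+0=1, deg[4]=1+1=2, deg[5]=1+2=3, deg[6]=1+1=2, deg[7]=1+2=3, deg[8]=1+0=1, deg[9]=1+0=1, deg[10]=1+1=2, deg[11]=1+0=1

Answer: 2 2 1 2 3 2 3 1 1 2 1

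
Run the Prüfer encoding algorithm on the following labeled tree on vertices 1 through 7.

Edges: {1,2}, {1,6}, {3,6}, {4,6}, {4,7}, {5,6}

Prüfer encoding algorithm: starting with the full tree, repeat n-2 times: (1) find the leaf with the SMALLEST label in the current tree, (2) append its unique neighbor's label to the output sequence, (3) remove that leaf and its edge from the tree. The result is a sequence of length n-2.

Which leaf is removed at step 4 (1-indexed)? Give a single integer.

Answer: 5

Derivation:
Step 1: current leaves = {2,3,5,7}. Remove leaf 2 (neighbor: 1).
Step 2: current leaves = {1,3,5,7}. Remove leaf 1 (neighbor: 6).
Step 3: current leaves = {3,5,7}. Remove leaf 3 (neighbor: 6).
Step 4: current leaves = {5,7}. Remove leaf 5 (neighbor: 6).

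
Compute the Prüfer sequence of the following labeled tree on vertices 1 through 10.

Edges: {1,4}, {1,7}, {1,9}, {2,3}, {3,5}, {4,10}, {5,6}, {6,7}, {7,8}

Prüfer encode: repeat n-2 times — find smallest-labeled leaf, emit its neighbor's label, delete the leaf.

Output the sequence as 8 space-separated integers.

Step 1: leaves = {2,8,9,10}. Remove smallest leaf 2, emit neighbor 3.
Step 2: leaves = {3,8,9,10}. Remove smallest leaf 3, emit neighbor 5.
Step 3: leaves = {5,8,9,10}. Remove smallest leaf 5, emit neighbor 6.
Step 4: leaves = {6,8,9,10}. Remove smallest leaf 6, emit neighbor 7.
Step 5: leaves = {8,9,10}. Remove smallest leaf 8, emit neighbor 7.
Step 6: leaves = {7,9,10}. Remove smallest leaf 7, emit neighbor 1.
Step 7: leaves = {9,10}. Remove smallest leaf 9, emit neighbor 1.
Step 8: leaves = {1,10}. Remove smallest leaf 1, emit neighbor 4.
Done: 2 vertices remain (4, 10). Sequence = [3 5 6 7 7 1 1 4]

Answer: 3 5 6 7 7 1 1 4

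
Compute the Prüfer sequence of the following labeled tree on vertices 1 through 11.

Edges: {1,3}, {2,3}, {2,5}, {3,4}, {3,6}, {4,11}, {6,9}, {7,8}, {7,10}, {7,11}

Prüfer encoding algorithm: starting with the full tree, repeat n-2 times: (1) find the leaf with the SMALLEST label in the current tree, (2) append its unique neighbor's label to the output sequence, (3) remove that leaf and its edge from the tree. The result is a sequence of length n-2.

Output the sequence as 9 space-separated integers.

Answer: 3 2 3 7 6 3 4 11 7

Derivation:
Step 1: leaves = {1,5,8,9,10}. Remove smallest leaf 1, emit neighbor 3.
Step 2: leaves = {5,8,9,10}. Remove smallest leaf 5, emit neighbor 2.
Step 3: leaves = {2,8,9,10}. Remove smallest leaf 2, emit neighbor 3.
Step 4: leaves = {8,9,10}. Remove smallest leaf 8, emit neighbor 7.
Step 5: leaves = {9,10}. Remove smallest leaf 9, emit neighbor 6.
Step 6: leaves = {6,10}. Remove smallest leaf 6, emit neighbor 3.
Step 7: leaves = {3,10}. Remove smallest leaf 3, emit neighbor 4.
Step 8: leaves = {4,10}. Remove smallest leaf 4, emit neighbor 11.
Step 9: leaves = {10,11}. Remove smallest leaf 10, emit neighbor 7.
Done: 2 vertices remain (7, 11). Sequence = [3 2 3 7 6 3 4 11 7]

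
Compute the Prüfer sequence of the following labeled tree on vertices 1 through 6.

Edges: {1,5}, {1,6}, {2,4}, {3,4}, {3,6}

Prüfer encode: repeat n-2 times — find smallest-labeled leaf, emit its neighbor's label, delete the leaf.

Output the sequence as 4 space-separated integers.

Step 1: leaves = {2,5}. Remove smallest leaf 2, emit neighbor 4.
Step 2: leaves = {4,5}. Remove smallest leaf 4, emit neighbor 3.
Step 3: leaves = {3,5}. Remove smallest leaf 3, emit neighbor 6.
Step 4: leaves = {5,6}. Remove smallest leaf 5, emit neighbor 1.
Done: 2 vertices remain (1, 6). Sequence = [4 3 6 1]

Answer: 4 3 6 1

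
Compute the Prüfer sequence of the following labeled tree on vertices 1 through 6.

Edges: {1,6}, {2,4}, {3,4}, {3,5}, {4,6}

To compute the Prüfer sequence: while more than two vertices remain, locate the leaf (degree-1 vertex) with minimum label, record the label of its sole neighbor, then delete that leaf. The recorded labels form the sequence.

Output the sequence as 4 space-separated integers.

Step 1: leaves = {1,2,5}. Remove smallest leaf 1, emit neighbor 6.
Step 2: leaves = {2,5,6}. Remove smallest leaf 2, emit neighbor 4.
Step 3: leaves = {5,6}. Remove smallest leaf 5, emit neighbor 3.
Step 4: leaves = {3,6}. Remove smallest leaf 3, emit neighbor 4.
Done: 2 vertices remain (4, 6). Sequence = [6 4 3 4]

Answer: 6 4 3 4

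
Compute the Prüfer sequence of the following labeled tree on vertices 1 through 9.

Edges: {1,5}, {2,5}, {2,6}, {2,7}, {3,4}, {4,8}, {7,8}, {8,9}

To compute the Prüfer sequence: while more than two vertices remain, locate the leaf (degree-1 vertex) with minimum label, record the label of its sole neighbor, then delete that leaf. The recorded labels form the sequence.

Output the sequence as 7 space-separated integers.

Answer: 5 4 8 2 2 7 8

Derivation:
Step 1: leaves = {1,3,6,9}. Remove smallest leaf 1, emit neighbor 5.
Step 2: leaves = {3,5,6,9}. Remove smallest leaf 3, emit neighbor 4.
Step 3: leaves = {4,5,6,9}. Remove smallest leaf 4, emit neighbor 8.
Step 4: leaves = {5,6,9}. Remove smallest leaf 5, emit neighbor 2.
Step 5: leaves = {6,9}. Remove smallest leaf 6, emit neighbor 2.
Step 6: leaves = {2,9}. Remove smallest leaf 2, emit neighbor 7.
Step 7: leaves = {7,9}. Remove smallest leaf 7, emit neighbor 8.
Done: 2 vertices remain (8, 9). Sequence = [5 4 8 2 2 7 8]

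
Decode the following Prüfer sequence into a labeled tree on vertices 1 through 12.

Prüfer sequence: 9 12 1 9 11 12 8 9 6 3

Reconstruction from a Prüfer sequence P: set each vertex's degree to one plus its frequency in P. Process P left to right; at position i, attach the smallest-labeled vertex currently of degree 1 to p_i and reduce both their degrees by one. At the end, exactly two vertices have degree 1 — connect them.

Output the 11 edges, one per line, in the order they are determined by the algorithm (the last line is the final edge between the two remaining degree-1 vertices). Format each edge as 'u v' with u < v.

Answer: 2 9
4 12
1 5
1 9
7 11
10 12
8 11
8 9
6 9
3 6
3 12

Derivation:
Initial degrees: {1:2, 2:1, 3:2, 4:1, 5:1, 6:2, 7:1, 8:2, 9:4, 10:1, 11:2, 12:3}
Step 1: smallest deg-1 vertex = 2, p_1 = 9. Add edge {2,9}. Now deg[2]=0, deg[9]=3.
Step 2: smallest deg-1 vertex = 4, p_2 = 12. Add edge {4,12}. Now deg[4]=0, deg[12]=2.
Step 3: smallest deg-1 vertex = 5, p_3 = 1. Add edge {1,5}. Now deg[5]=0, deg[1]=1.
Step 4: smallest deg-1 vertex = 1, p_4 = 9. Add edge {1,9}. Now deg[1]=0, deg[9]=2.
Step 5: smallest deg-1 vertex = 7, p_5 = 11. Add edge {7,11}. Now deg[7]=0, deg[11]=1.
Step 6: smallest deg-1 vertex = 10, p_6 = 12. Add edge {10,12}. Now deg[10]=0, deg[12]=1.
Step 7: smallest deg-1 vertex = 11, p_7 = 8. Add edge {8,11}. Now deg[11]=0, deg[8]=1.
Step 8: smallest deg-1 vertex = 8, p_8 = 9. Add edge {8,9}. Now deg[8]=0, deg[9]=1.
Step 9: smallest deg-1 vertex = 9, p_9 = 6. Add edge {6,9}. Now deg[9]=0, deg[6]=1.
Step 10: smallest deg-1 vertex = 6, p_10 = 3. Add edge {3,6}. Now deg[6]=0, deg[3]=1.
Final: two remaining deg-1 vertices are 3, 12. Add edge {3,12}.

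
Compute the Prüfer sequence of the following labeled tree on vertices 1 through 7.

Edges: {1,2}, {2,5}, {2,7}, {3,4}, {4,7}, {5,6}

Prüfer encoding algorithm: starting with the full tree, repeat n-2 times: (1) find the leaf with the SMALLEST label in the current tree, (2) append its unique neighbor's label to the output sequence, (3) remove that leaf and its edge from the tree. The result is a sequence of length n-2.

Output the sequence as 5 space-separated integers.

Step 1: leaves = {1,3,6}. Remove smallest leaf 1, emit neighbor 2.
Step 2: leaves = {3,6}. Remove smallest leaf 3, emit neighbor 4.
Step 3: leaves = {4,6}. Remove smallest leaf 4, emit neighbor 7.
Step 4: leaves = {6,7}. Remove smallest leaf 6, emit neighbor 5.
Step 5: leaves = {5,7}. Remove smallest leaf 5, emit neighbor 2.
Done: 2 vertices remain (2, 7). Sequence = [2 4 7 5 2]

Answer: 2 4 7 5 2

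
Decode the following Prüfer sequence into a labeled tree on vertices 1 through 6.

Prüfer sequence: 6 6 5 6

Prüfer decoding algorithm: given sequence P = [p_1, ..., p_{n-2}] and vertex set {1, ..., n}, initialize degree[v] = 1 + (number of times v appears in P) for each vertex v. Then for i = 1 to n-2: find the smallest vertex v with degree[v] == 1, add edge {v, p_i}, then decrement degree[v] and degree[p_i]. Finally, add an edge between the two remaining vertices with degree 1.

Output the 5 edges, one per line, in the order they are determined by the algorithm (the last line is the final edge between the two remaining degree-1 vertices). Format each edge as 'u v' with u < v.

Answer: 1 6
2 6
3 5
4 6
5 6

Derivation:
Initial degrees: {1:1, 2:1, 3:1, 4:1, 5:2, 6:4}
Step 1: smallest deg-1 vertex = 1, p_1 = 6. Add edge {1,6}. Now deg[1]=0, deg[6]=3.
Step 2: smallest deg-1 vertex = 2, p_2 = 6. Add edge {2,6}. Now deg[2]=0, deg[6]=2.
Step 3: smallest deg-1 vertex = 3, p_3 = 5. Add edge {3,5}. Now deg[3]=0, deg[5]=1.
Step 4: smallest deg-1 vertex = 4, p_4 = 6. Add edge {4,6}. Now deg[4]=0, deg[6]=1.
Final: two remaining deg-1 vertices are 5, 6. Add edge {5,6}.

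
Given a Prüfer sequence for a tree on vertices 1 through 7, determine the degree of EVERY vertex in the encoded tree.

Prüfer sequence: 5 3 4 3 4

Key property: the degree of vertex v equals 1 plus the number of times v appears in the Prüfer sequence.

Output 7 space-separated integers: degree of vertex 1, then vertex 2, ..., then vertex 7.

Answer: 1 1 3 3 2 1 1

Derivation:
p_1 = 5: count[5] becomes 1
p_2 = 3: count[3] becomes 1
p_3 = 4: count[4] becomes 1
p_4 = 3: count[3] becomes 2
p_5 = 4: count[4] becomes 2
Degrees (1 + count): deg[1]=1+0=1, deg[2]=1+0=1, deg[3]=1+2=3, deg[4]=1+2=3, deg[5]=1+1=2, deg[6]=1+0=1, deg[7]=1+0=1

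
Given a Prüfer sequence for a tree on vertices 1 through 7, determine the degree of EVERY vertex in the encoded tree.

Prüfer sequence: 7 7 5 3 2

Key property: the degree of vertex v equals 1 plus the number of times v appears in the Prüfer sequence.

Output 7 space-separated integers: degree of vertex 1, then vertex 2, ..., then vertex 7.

p_1 = 7: count[7] becomes 1
p_2 = 7: count[7] becomes 2
p_3 = 5: count[5] becomes 1
p_4 = 3: count[3] becomes 1
p_5 = 2: count[2] becomes 1
Degrees (1 + count): deg[1]=1+0=1, deg[2]=1+1=2, deg[3]=1+1=2, deg[4]=1+0=1, deg[5]=1+1=2, deg[6]=1+0=1, deg[7]=1+2=3

Answer: 1 2 2 1 2 1 3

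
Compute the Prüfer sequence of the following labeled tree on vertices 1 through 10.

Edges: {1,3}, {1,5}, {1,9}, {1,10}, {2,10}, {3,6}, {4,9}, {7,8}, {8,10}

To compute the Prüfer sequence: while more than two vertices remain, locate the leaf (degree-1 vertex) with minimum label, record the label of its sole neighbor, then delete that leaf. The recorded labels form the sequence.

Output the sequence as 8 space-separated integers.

Step 1: leaves = {2,4,5,6,7}. Remove smallest leaf 2, emit neighbor 10.
Step 2: leaves = {4,5,6,7}. Remove smallest leaf 4, emit neighbor 9.
Step 3: leaves = {5,6,7,9}. Remove smallest leaf 5, emit neighbor 1.
Step 4: leaves = {6,7,9}. Remove smallest leaf 6, emit neighbor 3.
Step 5: leaves = {3,7,9}. Remove smallest leaf 3, emit neighbor 1.
Step 6: leaves = {7,9}. Remove smallest leaf 7, emit neighbor 8.
Step 7: leaves = {8,9}. Remove smallest leaf 8, emit neighbor 10.
Step 8: leaves = {9,10}. Remove smallest leaf 9, emit neighbor 1.
Done: 2 vertices remain (1, 10). Sequence = [10 9 1 3 1 8 10 1]

Answer: 10 9 1 3 1 8 10 1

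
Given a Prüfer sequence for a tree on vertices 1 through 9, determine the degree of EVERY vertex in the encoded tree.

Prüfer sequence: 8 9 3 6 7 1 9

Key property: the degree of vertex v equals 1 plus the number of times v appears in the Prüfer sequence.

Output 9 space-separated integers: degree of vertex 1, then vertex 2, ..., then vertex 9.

Answer: 2 1 2 1 1 2 2 2 3

Derivation:
p_1 = 8: count[8] becomes 1
p_2 = 9: count[9] becomes 1
p_3 = 3: count[3] becomes 1
p_4 = 6: count[6] becomes 1
p_5 = 7: count[7] becomes 1
p_6 = 1: count[1] becomes 1
p_7 = 9: count[9] becomes 2
Degrees (1 + count): deg[1]=1+1=2, deg[2]=1+0=1, deg[3]=1+1=2, deg[4]=1+0=1, deg[5]=1+0=1, deg[6]=1+1=2, deg[7]=1+1=2, deg[8]=1+1=2, deg[9]=1+2=3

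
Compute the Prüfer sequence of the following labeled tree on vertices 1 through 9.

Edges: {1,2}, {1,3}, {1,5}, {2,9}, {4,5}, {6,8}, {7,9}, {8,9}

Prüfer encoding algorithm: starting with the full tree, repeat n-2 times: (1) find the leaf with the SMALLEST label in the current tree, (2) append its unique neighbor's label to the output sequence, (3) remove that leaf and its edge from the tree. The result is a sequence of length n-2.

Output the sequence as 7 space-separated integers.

Step 1: leaves = {3,4,6,7}. Remove smallest leaf 3, emit neighbor 1.
Step 2: leaves = {4,6,7}. Remove smallest leaf 4, emit neighbor 5.
Step 3: leaves = {5,6,7}. Remove smallest leaf 5, emit neighbor 1.
Step 4: leaves = {1,6,7}. Remove smallest leaf 1, emit neighbor 2.
Step 5: leaves = {2,6,7}. Remove smallest leaf 2, emit neighbor 9.
Step 6: leaves = {6,7}. Remove smallest leaf 6, emit neighbor 8.
Step 7: leaves = {7,8}. Remove smallest leaf 7, emit neighbor 9.
Done: 2 vertices remain (8, 9). Sequence = [1 5 1 2 9 8 9]

Answer: 1 5 1 2 9 8 9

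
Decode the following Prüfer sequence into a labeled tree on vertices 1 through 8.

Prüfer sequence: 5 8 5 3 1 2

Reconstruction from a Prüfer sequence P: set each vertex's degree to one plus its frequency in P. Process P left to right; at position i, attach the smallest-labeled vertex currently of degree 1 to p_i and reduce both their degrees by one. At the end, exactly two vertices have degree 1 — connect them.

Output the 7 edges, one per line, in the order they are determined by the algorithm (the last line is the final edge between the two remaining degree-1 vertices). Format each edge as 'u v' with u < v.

Initial degrees: {1:2, 2:2, 3:2, 4:1, 5:3, 6:1, 7:1, 8:2}
Step 1: smallest deg-1 vertex = 4, p_1 = 5. Add edge {4,5}. Now deg[4]=0, deg[5]=2.
Step 2: smallest deg-1 vertex = 6, p_2 = 8. Add edge {6,8}. Now deg[6]=0, deg[8]=1.
Step 3: smallest deg-1 vertex = 7, p_3 = 5. Add edge {5,7}. Now deg[7]=0, deg[5]=1.
Step 4: smallest deg-1 vertex = 5, p_4 = 3. Add edge {3,5}. Now deg[5]=0, deg[3]=1.
Step 5: smallest deg-1 vertex = 3, p_5 = 1. Add edge {1,3}. Now deg[3]=0, deg[1]=1.
Step 6: smallest deg-1 vertex = 1, p_6 = 2. Add edge {1,2}. Now deg[1]=0, deg[2]=1.
Final: two remaining deg-1 vertices are 2, 8. Add edge {2,8}.

Answer: 4 5
6 8
5 7
3 5
1 3
1 2
2 8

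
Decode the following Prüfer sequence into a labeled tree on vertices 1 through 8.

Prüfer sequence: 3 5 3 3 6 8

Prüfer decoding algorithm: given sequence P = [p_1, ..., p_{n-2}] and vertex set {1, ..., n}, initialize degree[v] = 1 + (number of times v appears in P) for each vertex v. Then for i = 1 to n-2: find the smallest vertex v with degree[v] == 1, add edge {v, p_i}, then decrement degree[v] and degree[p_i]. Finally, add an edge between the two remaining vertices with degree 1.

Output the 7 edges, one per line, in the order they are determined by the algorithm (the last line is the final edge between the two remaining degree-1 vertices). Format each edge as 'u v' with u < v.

Initial degrees: {1:1, 2:1, 3:4, 4:1, 5:2, 6:2, 7:1, 8:2}
Step 1: smallest deg-1 vertex = 1, p_1 = 3. Add edge {1,3}. Now deg[1]=0, deg[3]=3.
Step 2: smallest deg-1 vertex = 2, p_2 = 5. Add edge {2,5}. Now deg[2]=0, deg[5]=1.
Step 3: smallest deg-1 vertex = 4, p_3 = 3. Add edge {3,4}. Now deg[4]=0, deg[3]=2.
Step 4: smallest deg-1 vertex = 5, p_4 = 3. Add edge {3,5}. Now deg[5]=0, deg[3]=1.
Step 5: smallest deg-1 vertex = 3, p_5 = 6. Add edge {3,6}. Now deg[3]=0, deg[6]=1.
Step 6: smallest deg-1 vertex = 6, p_6 = 8. Add edge {6,8}. Now deg[6]=0, deg[8]=1.
Final: two remaining deg-1 vertices are 7, 8. Add edge {7,8}.

Answer: 1 3
2 5
3 4
3 5
3 6
6 8
7 8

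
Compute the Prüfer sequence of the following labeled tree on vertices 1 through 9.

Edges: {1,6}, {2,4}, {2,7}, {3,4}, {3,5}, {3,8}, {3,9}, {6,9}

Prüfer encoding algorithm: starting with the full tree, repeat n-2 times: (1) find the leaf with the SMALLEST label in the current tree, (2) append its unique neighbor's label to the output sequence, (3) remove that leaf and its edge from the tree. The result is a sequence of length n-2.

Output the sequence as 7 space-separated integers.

Step 1: leaves = {1,5,7,8}. Remove smallest leaf 1, emit neighbor 6.
Step 2: leaves = {5,6,7,8}. Remove smallest leaf 5, emit neighbor 3.
Step 3: leaves = {6,7,8}. Remove smallest leaf 6, emit neighbor 9.
Step 4: leaves = {7,8,9}. Remove smallest leaf 7, emit neighbor 2.
Step 5: leaves = {2,8,9}. Remove smallest leaf 2, emit neighbor 4.
Step 6: leaves = {4,8,9}. Remove smallest leaf 4, emit neighbor 3.
Step 7: leaves = {8,9}. Remove smallest leaf 8, emit neighbor 3.
Done: 2 vertices remain (3, 9). Sequence = [6 3 9 2 4 3 3]

Answer: 6 3 9 2 4 3 3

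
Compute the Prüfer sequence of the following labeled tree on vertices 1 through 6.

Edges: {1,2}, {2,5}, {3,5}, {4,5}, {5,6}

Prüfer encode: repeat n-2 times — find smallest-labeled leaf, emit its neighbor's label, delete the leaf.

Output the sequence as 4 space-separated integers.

Answer: 2 5 5 5

Derivation:
Step 1: leaves = {1,3,4,6}. Remove smallest leaf 1, emit neighbor 2.
Step 2: leaves = {2,3,4,6}. Remove smallest leaf 2, emit neighbor 5.
Step 3: leaves = {3,4,6}. Remove smallest leaf 3, emit neighbor 5.
Step 4: leaves = {4,6}. Remove smallest leaf 4, emit neighbor 5.
Done: 2 vertices remain (5, 6). Sequence = [2 5 5 5]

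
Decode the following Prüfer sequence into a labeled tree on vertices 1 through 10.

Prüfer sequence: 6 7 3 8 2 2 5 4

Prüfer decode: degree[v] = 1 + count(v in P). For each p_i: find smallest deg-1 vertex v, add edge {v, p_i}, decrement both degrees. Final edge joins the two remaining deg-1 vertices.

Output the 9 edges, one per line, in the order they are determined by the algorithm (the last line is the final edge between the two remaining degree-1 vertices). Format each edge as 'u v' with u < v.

Answer: 1 6
6 7
3 7
3 8
2 8
2 9
2 5
4 5
4 10

Derivation:
Initial degrees: {1:1, 2:3, 3:2, 4:2, 5:2, 6:2, 7:2, 8:2, 9:1, 10:1}
Step 1: smallest deg-1 vertex = 1, p_1 = 6. Add edge {1,6}. Now deg[1]=0, deg[6]=1.
Step 2: smallest deg-1 vertex = 6, p_2 = 7. Add edge {6,7}. Now deg[6]=0, deg[7]=1.
Step 3: smallest deg-1 vertex = 7, p_3 = 3. Add edge {3,7}. Now deg[7]=0, deg[3]=1.
Step 4: smallest deg-1 vertex = 3, p_4 = 8. Add edge {3,8}. Now deg[3]=0, deg[8]=1.
Step 5: smallest deg-1 vertex = 8, p_5 = 2. Add edge {2,8}. Now deg[8]=0, deg[2]=2.
Step 6: smallest deg-1 vertex = 9, p_6 = 2. Add edge {2,9}. Now deg[9]=0, deg[2]=1.
Step 7: smallest deg-1 vertex = 2, p_7 = 5. Add edge {2,5}. Now deg[2]=0, deg[5]=1.
Step 8: smallest deg-1 vertex = 5, p_8 = 4. Add edge {4,5}. Now deg[5]=0, deg[4]=1.
Final: two remaining deg-1 vertices are 4, 10. Add edge {4,10}.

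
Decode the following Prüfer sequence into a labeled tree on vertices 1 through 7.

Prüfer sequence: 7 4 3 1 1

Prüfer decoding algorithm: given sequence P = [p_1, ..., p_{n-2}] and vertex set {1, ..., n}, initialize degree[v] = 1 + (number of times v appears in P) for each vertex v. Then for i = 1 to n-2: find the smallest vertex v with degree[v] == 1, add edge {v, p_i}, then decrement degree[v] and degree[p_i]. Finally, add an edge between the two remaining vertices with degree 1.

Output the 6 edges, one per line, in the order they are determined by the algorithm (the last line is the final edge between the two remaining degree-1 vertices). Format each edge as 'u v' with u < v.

Initial degrees: {1:3, 2:1, 3:2, 4:2, 5:1, 6:1, 7:2}
Step 1: smallest deg-1 vertex = 2, p_1 = 7. Add edge {2,7}. Now deg[2]=0, deg[7]=1.
Step 2: smallest deg-1 vertex = 5, p_2 = 4. Add edge {4,5}. Now deg[5]=0, deg[4]=1.
Step 3: smallest deg-1 vertex = 4, p_3 = 3. Add edge {3,4}. Now deg[4]=0, deg[3]=1.
Step 4: smallest deg-1 vertex = 3, p_4 = 1. Add edge {1,3}. Now deg[3]=0, deg[1]=2.
Step 5: smallest deg-1 vertex = 6, p_5 = 1. Add edge {1,6}. Now deg[6]=0, deg[1]=1.
Final: two remaining deg-1 vertices are 1, 7. Add edge {1,7}.

Answer: 2 7
4 5
3 4
1 3
1 6
1 7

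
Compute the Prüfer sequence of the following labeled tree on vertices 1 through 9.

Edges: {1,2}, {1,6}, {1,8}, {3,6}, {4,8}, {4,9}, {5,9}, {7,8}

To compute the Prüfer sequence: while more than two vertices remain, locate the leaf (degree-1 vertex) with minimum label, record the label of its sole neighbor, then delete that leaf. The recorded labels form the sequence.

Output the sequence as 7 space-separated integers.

Step 1: leaves = {2,3,5,7}. Remove smallest leaf 2, emit neighbor 1.
Step 2: leaves = {3,5,7}. Remove smallest leaf 3, emit neighbor 6.
Step 3: leaves = {5,6,7}. Remove smallest leaf 5, emit neighbor 9.
Step 4: leaves = {6,7,9}. Remove smallest leaf 6, emit neighbor 1.
Step 5: leaves = {1,7,9}. Remove smallest leaf 1, emit neighbor 8.
Step 6: leaves = {7,9}. Remove smallest leaf 7, emit neighbor 8.
Step 7: leaves = {8,9}. Remove smallest leaf 8, emit neighbor 4.
Done: 2 vertices remain (4, 9). Sequence = [1 6 9 1 8 8 4]

Answer: 1 6 9 1 8 8 4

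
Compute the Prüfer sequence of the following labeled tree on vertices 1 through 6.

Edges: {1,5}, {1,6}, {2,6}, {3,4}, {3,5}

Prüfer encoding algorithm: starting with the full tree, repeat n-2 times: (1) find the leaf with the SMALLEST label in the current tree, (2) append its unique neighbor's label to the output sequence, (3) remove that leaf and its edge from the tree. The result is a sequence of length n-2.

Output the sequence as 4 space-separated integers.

Step 1: leaves = {2,4}. Remove smallest leaf 2, emit neighbor 6.
Step 2: leaves = {4,6}. Remove smallest leaf 4, emit neighbor 3.
Step 3: leaves = {3,6}. Remove smallest leaf 3, emit neighbor 5.
Step 4: leaves = {5,6}. Remove smallest leaf 5, emit neighbor 1.
Done: 2 vertices remain (1, 6). Sequence = [6 3 5 1]

Answer: 6 3 5 1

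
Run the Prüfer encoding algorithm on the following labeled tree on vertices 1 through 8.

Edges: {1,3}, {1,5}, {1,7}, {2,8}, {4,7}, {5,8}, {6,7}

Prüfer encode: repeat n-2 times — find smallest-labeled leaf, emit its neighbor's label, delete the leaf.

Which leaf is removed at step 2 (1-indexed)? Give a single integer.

Step 1: current leaves = {2,3,4,6}. Remove leaf 2 (neighbor: 8).
Step 2: current leaves = {3,4,6,8}. Remove leaf 3 (neighbor: 1).

Answer: 3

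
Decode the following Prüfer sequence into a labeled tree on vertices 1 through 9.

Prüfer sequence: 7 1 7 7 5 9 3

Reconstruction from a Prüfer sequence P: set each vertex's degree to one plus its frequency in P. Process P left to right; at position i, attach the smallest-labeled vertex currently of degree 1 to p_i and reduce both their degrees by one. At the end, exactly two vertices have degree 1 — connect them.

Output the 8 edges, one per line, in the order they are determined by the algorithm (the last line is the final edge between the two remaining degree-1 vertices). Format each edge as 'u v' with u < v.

Answer: 2 7
1 4
1 7
6 7
5 7
5 9
3 8
3 9

Derivation:
Initial degrees: {1:2, 2:1, 3:2, 4:1, 5:2, 6:1, 7:4, 8:1, 9:2}
Step 1: smallest deg-1 vertex = 2, p_1 = 7. Add edge {2,7}. Now deg[2]=0, deg[7]=3.
Step 2: smallest deg-1 vertex = 4, p_2 = 1. Add edge {1,4}. Now deg[4]=0, deg[1]=1.
Step 3: smallest deg-1 vertex = 1, p_3 = 7. Add edge {1,7}. Now deg[1]=0, deg[7]=2.
Step 4: smallest deg-1 vertex = 6, p_4 = 7. Add edge {6,7}. Now deg[6]=0, deg[7]=1.
Step 5: smallest deg-1 vertex = 7, p_5 = 5. Add edge {5,7}. Now deg[7]=0, deg[5]=1.
Step 6: smallest deg-1 vertex = 5, p_6 = 9. Add edge {5,9}. Now deg[5]=0, deg[9]=1.
Step 7: smallest deg-1 vertex = 8, p_7 = 3. Add edge {3,8}. Now deg[8]=0, deg[3]=1.
Final: two remaining deg-1 vertices are 3, 9. Add edge {3,9}.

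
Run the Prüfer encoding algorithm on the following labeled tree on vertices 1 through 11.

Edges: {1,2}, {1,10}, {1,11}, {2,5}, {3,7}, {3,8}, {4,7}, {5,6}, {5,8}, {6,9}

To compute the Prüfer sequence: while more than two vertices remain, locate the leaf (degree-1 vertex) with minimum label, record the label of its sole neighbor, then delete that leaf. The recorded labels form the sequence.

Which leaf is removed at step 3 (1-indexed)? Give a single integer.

Answer: 3

Derivation:
Step 1: current leaves = {4,9,10,11}. Remove leaf 4 (neighbor: 7).
Step 2: current leaves = {7,9,10,11}. Remove leaf 7 (neighbor: 3).
Step 3: current leaves = {3,9,10,11}. Remove leaf 3 (neighbor: 8).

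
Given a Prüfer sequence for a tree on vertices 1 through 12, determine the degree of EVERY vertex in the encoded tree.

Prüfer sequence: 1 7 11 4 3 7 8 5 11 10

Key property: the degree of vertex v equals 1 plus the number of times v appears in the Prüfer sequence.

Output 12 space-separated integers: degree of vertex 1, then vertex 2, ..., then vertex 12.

Answer: 2 1 2 2 2 1 3 2 1 2 3 1

Derivation:
p_1 = 1: count[1] becomes 1
p_2 = 7: count[7] becomes 1
p_3 = 11: count[11] becomes 1
p_4 = 4: count[4] becomes 1
p_5 = 3: count[3] becomes 1
p_6 = 7: count[7] becomes 2
p_7 = 8: count[8] becomes 1
p_8 = 5: count[5] becomes 1
p_9 = 11: count[11] becomes 2
p_10 = 10: count[10] becomes 1
Degrees (1 + count): deg[1]=1+1=2, deg[2]=1+0=1, deg[3]=1+1=2, deg[4]=1+1=2, deg[5]=1+1=2, deg[6]=1+0=1, deg[7]=1+2=3, deg[8]=1+1=2, deg[9]=1+0=1, deg[10]=1+1=2, deg[11]=1+2=3, deg[12]=1+0=1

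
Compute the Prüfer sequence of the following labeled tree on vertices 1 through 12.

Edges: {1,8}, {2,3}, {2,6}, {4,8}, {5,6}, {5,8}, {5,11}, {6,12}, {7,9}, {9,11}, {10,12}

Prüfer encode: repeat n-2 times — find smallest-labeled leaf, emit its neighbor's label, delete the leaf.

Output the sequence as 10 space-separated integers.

Step 1: leaves = {1,3,4,7,10}. Remove smallest leaf 1, emit neighbor 8.
Step 2: leaves = {3,4,7,10}. Remove smallest leaf 3, emit neighbor 2.
Step 3: leaves = {2,4,7,10}. Remove smallest leaf 2, emit neighbor 6.
Step 4: leaves = {4,7,10}. Remove smallest leaf 4, emit neighbor 8.
Step 5: leaves = {7,8,10}. Remove smallest leaf 7, emit neighbor 9.
Step 6: leaves = {8,9,10}. Remove smallest leaf 8, emit neighbor 5.
Step 7: leaves = {9,10}. Remove smallest leaf 9, emit neighbor 11.
Step 8: leaves = {10,11}. Remove smallest leaf 10, emit neighbor 12.
Step 9: leaves = {11,12}. Remove smallest leaf 11, emit neighbor 5.
Step 10: leaves = {5,12}. Remove smallest leaf 5, emit neighbor 6.
Done: 2 vertices remain (6, 12). Sequence = [8 2 6 8 9 5 11 12 5 6]

Answer: 8 2 6 8 9 5 11 12 5 6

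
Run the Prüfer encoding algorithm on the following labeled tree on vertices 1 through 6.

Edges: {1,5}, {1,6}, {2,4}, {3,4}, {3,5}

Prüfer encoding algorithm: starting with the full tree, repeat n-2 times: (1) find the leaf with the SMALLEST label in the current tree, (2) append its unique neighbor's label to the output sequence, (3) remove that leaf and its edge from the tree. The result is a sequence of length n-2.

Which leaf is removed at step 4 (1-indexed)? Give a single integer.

Step 1: current leaves = {2,6}. Remove leaf 2 (neighbor: 4).
Step 2: current leaves = {4,6}. Remove leaf 4 (neighbor: 3).
Step 3: current leaves = {3,6}. Remove leaf 3 (neighbor: 5).
Step 4: current leaves = {5,6}. Remove leaf 5 (neighbor: 1).

Answer: 5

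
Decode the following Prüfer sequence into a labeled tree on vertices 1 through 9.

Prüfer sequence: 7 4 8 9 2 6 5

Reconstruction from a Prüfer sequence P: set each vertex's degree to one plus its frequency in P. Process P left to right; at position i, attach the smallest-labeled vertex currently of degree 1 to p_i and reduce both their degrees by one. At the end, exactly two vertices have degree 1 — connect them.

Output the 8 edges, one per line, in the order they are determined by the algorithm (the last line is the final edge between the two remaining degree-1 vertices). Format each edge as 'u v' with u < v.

Initial degrees: {1:1, 2:2, 3:1, 4:2, 5:2, 6:2, 7:2, 8:2, 9:2}
Step 1: smallest deg-1 vertex = 1, p_1 = 7. Add edge {1,7}. Now deg[1]=0, deg[7]=1.
Step 2: smallest deg-1 vertex = 3, p_2 = 4. Add edge {3,4}. Now deg[3]=0, deg[4]=1.
Step 3: smallest deg-1 vertex = 4, p_3 = 8. Add edge {4,8}. Now deg[4]=0, deg[8]=1.
Step 4: smallest deg-1 vertex = 7, p_4 = 9. Add edge {7,9}. Now deg[7]=0, deg[9]=1.
Step 5: smallest deg-1 vertex = 8, p_5 = 2. Add edge {2,8}. Now deg[8]=0, deg[2]=1.
Step 6: smallest deg-1 vertex = 2, p_6 = 6. Add edge {2,6}. Now deg[2]=0, deg[6]=1.
Step 7: smallest deg-1 vertex = 6, p_7 = 5. Add edge {5,6}. Now deg[6]=0, deg[5]=1.
Final: two remaining deg-1 vertices are 5, 9. Add edge {5,9}.

Answer: 1 7
3 4
4 8
7 9
2 8
2 6
5 6
5 9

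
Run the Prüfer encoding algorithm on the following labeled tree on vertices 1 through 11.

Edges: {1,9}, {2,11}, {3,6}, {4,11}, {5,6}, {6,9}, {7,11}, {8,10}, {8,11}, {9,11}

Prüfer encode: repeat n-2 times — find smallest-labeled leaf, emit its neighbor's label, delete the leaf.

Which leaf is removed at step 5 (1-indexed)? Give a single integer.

Answer: 5

Derivation:
Step 1: current leaves = {1,2,3,4,5,7,10}. Remove leaf 1 (neighbor: 9).
Step 2: current leaves = {2,3,4,5,7,10}. Remove leaf 2 (neighbor: 11).
Step 3: current leaves = {3,4,5,7,10}. Remove leaf 3 (neighbor: 6).
Step 4: current leaves = {4,5,7,10}. Remove leaf 4 (neighbor: 11).
Step 5: current leaves = {5,7,10}. Remove leaf 5 (neighbor: 6).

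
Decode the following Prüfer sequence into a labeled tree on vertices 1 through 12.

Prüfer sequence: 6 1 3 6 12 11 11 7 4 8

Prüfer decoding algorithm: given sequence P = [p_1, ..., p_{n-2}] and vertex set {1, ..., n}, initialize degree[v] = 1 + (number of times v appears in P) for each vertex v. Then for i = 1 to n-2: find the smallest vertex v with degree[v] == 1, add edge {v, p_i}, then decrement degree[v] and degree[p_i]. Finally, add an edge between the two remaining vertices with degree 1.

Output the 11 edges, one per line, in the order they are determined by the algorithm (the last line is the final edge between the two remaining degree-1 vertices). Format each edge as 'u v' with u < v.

Initial degrees: {1:2, 2:1, 3:2, 4:2, 5:1, 6:3, 7:2, 8:2, 9:1, 10:1, 11:3, 12:2}
Step 1: smallest deg-1 vertex = 2, p_1 = 6. Add edge {2,6}. Now deg[2]=0, deg[6]=2.
Step 2: smallest deg-1 vertex = 5, p_2 = 1. Add edge {1,5}. Now deg[5]=0, deg[1]=1.
Step 3: smallest deg-1 vertex = 1, p_3 = 3. Add edge {1,3}. Now deg[1]=0, deg[3]=1.
Step 4: smallest deg-1 vertex = 3, p_4 = 6. Add edge {3,6}. Now deg[3]=0, deg[6]=1.
Step 5: smallest deg-1 vertex = 6, p_5 = 12. Add edge {6,12}. Now deg[6]=0, deg[12]=1.
Step 6: smallest deg-1 vertex = 9, p_6 = 11. Add edge {9,11}. Now deg[9]=0, deg[11]=2.
Step 7: smallest deg-1 vertex = 10, p_7 = 11. Add edge {10,11}. Now deg[10]=0, deg[11]=1.
Step 8: smallest deg-1 vertex = 11, p_8 = 7. Add edge {7,11}. Now deg[11]=0, deg[7]=1.
Step 9: smallest deg-1 vertex = 7, p_9 = 4. Add edge {4,7}. Now deg[7]=0, deg[4]=1.
Step 10: smallest deg-1 vertex = 4, p_10 = 8. Add edge {4,8}. Now deg[4]=0, deg[8]=1.
Final: two remaining deg-1 vertices are 8, 12. Add edge {8,12}.

Answer: 2 6
1 5
1 3
3 6
6 12
9 11
10 11
7 11
4 7
4 8
8 12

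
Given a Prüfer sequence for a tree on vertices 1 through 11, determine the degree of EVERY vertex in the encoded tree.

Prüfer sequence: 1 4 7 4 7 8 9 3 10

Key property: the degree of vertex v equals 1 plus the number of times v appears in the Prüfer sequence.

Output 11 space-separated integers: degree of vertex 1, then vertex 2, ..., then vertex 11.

p_1 = 1: count[1] becomes 1
p_2 = 4: count[4] becomes 1
p_3 = 7: count[7] becomes 1
p_4 = 4: count[4] becomes 2
p_5 = 7: count[7] becomes 2
p_6 = 8: count[8] becomes 1
p_7 = 9: count[9] becomes 1
p_8 = 3: count[3] becomes 1
p_9 = 10: count[10] becomes 1
Degrees (1 + count): deg[1]=1+1=2, deg[2]=1+0=1, deg[3]=1+1=2, deg[4]=1+2=3, deg[5]=1+0=1, deg[6]=1+0=1, deg[7]=1+2=3, deg[8]=1+1=2, deg[9]=1+1=2, deg[10]=1+1=2, deg[11]=1+0=1

Answer: 2 1 2 3 1 1 3 2 2 2 1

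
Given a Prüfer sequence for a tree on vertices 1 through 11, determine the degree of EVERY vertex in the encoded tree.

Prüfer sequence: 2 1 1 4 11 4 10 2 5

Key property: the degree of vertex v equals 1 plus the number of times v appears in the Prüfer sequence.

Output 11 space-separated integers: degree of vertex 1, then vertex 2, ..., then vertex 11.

Answer: 3 3 1 3 2 1 1 1 1 2 2

Derivation:
p_1 = 2: count[2] becomes 1
p_2 = 1: count[1] becomes 1
p_3 = 1: count[1] becomes 2
p_4 = 4: count[4] becomes 1
p_5 = 11: count[11] becomes 1
p_6 = 4: count[4] becomes 2
p_7 = 10: count[10] becomes 1
p_8 = 2: count[2] becomes 2
p_9 = 5: count[5] becomes 1
Degrees (1 + count): deg[1]=1+2=3, deg[2]=1+2=3, deg[3]=1+0=1, deg[4]=1+2=3, deg[5]=1+1=2, deg[6]=1+0=1, deg[7]=1+0=1, deg[8]=1+0=1, deg[9]=1+0=1, deg[10]=1+1=2, deg[11]=1+1=2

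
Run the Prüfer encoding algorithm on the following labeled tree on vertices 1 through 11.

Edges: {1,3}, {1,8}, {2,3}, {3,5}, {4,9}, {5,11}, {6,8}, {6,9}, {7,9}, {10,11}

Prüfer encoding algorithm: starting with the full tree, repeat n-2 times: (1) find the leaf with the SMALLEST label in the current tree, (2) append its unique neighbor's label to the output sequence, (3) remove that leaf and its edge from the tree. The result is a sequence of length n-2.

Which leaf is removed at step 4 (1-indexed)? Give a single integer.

Step 1: current leaves = {2,4,7,10}. Remove leaf 2 (neighbor: 3).
Step 2: current leaves = {4,7,10}. Remove leaf 4 (neighbor: 9).
Step 3: current leaves = {7,10}. Remove leaf 7 (neighbor: 9).
Step 4: current leaves = {9,10}. Remove leaf 9 (neighbor: 6).

Answer: 9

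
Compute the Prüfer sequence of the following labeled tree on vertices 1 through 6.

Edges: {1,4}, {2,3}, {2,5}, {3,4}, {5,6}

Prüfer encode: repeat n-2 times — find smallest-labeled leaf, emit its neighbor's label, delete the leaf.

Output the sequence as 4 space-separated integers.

Answer: 4 3 2 5

Derivation:
Step 1: leaves = {1,6}. Remove smallest leaf 1, emit neighbor 4.
Step 2: leaves = {4,6}. Remove smallest leaf 4, emit neighbor 3.
Step 3: leaves = {3,6}. Remove smallest leaf 3, emit neighbor 2.
Step 4: leaves = {2,6}. Remove smallest leaf 2, emit neighbor 5.
Done: 2 vertices remain (5, 6). Sequence = [4 3 2 5]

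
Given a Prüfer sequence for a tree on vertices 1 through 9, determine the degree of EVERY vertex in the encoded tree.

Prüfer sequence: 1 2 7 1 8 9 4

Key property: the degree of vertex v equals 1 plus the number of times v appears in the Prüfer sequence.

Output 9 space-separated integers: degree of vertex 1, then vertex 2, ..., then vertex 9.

p_1 = 1: count[1] becomes 1
p_2 = 2: count[2] becomes 1
p_3 = 7: count[7] becomes 1
p_4 = 1: count[1] becomes 2
p_5 = 8: count[8] becomes 1
p_6 = 9: count[9] becomes 1
p_7 = 4: count[4] becomes 1
Degrees (1 + count): deg[1]=1+2=3, deg[2]=1+1=2, deg[3]=1+0=1, deg[4]=1+1=2, deg[5]=1+0=1, deg[6]=1+0=1, deg[7]=1+1=2, deg[8]=1+1=2, deg[9]=1+1=2

Answer: 3 2 1 2 1 1 2 2 2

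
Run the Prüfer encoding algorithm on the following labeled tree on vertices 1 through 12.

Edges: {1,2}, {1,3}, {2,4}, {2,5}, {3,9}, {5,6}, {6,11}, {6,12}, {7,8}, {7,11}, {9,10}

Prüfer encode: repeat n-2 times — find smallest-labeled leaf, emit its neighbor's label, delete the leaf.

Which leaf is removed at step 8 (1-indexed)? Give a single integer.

Answer: 2

Derivation:
Step 1: current leaves = {4,8,10,12}. Remove leaf 4 (neighbor: 2).
Step 2: current leaves = {8,10,12}. Remove leaf 8 (neighbor: 7).
Step 3: current leaves = {7,10,12}. Remove leaf 7 (neighbor: 11).
Step 4: current leaves = {10,11,12}. Remove leaf 10 (neighbor: 9).
Step 5: current leaves = {9,11,12}. Remove leaf 9 (neighbor: 3).
Step 6: current leaves = {3,11,12}. Remove leaf 3 (neighbor: 1).
Step 7: current leaves = {1,11,12}. Remove leaf 1 (neighbor: 2).
Step 8: current leaves = {2,11,12}. Remove leaf 2 (neighbor: 5).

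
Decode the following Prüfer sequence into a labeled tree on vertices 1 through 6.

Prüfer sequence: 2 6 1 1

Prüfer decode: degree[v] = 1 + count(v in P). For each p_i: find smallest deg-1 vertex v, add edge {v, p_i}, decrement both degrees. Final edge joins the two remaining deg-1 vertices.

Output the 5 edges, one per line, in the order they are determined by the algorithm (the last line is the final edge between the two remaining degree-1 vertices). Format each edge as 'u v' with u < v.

Initial degrees: {1:3, 2:2, 3:1, 4:1, 5:1, 6:2}
Step 1: smallest deg-1 vertex = 3, p_1 = 2. Add edge {2,3}. Now deg[3]=0, deg[2]=1.
Step 2: smallest deg-1 vertex = 2, p_2 = 6. Add edge {2,6}. Now deg[2]=0, deg[6]=1.
Step 3: smallest deg-1 vertex = 4, p_3 = 1. Add edge {1,4}. Now deg[4]=0, deg[1]=2.
Step 4: smallest deg-1 vertex = 5, p_4 = 1. Add edge {1,5}. Now deg[5]=0, deg[1]=1.
Final: two remaining deg-1 vertices are 1, 6. Add edge {1,6}.

Answer: 2 3
2 6
1 4
1 5
1 6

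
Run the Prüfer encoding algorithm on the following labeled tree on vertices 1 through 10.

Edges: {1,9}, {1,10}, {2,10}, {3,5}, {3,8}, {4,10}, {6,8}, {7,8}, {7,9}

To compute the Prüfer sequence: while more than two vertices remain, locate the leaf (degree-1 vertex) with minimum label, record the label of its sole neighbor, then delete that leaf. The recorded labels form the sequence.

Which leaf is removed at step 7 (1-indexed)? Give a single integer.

Answer: 7

Derivation:
Step 1: current leaves = {2,4,5,6}. Remove leaf 2 (neighbor: 10).
Step 2: current leaves = {4,5,6}. Remove leaf 4 (neighbor: 10).
Step 3: current leaves = {5,6,10}. Remove leaf 5 (neighbor: 3).
Step 4: current leaves = {3,6,10}. Remove leaf 3 (neighbor: 8).
Step 5: current leaves = {6,10}. Remove leaf 6 (neighbor: 8).
Step 6: current leaves = {8,10}. Remove leaf 8 (neighbor: 7).
Step 7: current leaves = {7,10}. Remove leaf 7 (neighbor: 9).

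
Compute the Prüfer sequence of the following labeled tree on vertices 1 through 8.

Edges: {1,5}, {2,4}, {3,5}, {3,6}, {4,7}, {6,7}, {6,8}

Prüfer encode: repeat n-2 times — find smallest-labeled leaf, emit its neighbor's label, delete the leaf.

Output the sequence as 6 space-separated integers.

Step 1: leaves = {1,2,8}. Remove smallest leaf 1, emit neighbor 5.
Step 2: leaves = {2,5,8}. Remove smallest leaf 2, emit neighbor 4.
Step 3: leaves = {4,5,8}. Remove smallest leaf 4, emit neighbor 7.
Step 4: leaves = {5,7,8}. Remove smallest leaf 5, emit neighbor 3.
Step 5: leaves = {3,7,8}. Remove smallest leaf 3, emit neighbor 6.
Step 6: leaves = {7,8}. Remove smallest leaf 7, emit neighbor 6.
Done: 2 vertices remain (6, 8). Sequence = [5 4 7 3 6 6]

Answer: 5 4 7 3 6 6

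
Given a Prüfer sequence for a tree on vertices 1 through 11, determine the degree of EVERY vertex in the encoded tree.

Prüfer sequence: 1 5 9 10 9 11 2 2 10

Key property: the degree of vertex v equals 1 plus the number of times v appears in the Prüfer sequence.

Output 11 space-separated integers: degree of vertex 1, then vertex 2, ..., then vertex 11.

p_1 = 1: count[1] becomes 1
p_2 = 5: count[5] becomes 1
p_3 = 9: count[9] becomes 1
p_4 = 10: count[10] becomes 1
p_5 = 9: count[9] becomes 2
p_6 = 11: count[11] becomes 1
p_7 = 2: count[2] becomes 1
p_8 = 2: count[2] becomes 2
p_9 = 10: count[10] becomes 2
Degrees (1 + count): deg[1]=1+1=2, deg[2]=1+2=3, deg[3]=1+0=1, deg[4]=1+0=1, deg[5]=1+1=2, deg[6]=1+0=1, deg[7]=1+0=1, deg[8]=1+0=1, deg[9]=1+2=3, deg[10]=1+2=3, deg[11]=1+1=2

Answer: 2 3 1 1 2 1 1 1 3 3 2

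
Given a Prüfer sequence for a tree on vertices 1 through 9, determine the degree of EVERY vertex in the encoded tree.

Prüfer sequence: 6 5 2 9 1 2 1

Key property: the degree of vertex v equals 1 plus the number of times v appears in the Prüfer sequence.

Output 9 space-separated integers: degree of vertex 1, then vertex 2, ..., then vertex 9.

Answer: 3 3 1 1 2 2 1 1 2

Derivation:
p_1 = 6: count[6] becomes 1
p_2 = 5: count[5] becomes 1
p_3 = 2: count[2] becomes 1
p_4 = 9: count[9] becomes 1
p_5 = 1: count[1] becomes 1
p_6 = 2: count[2] becomes 2
p_7 = 1: count[1] becomes 2
Degrees (1 + count): deg[1]=1+2=3, deg[2]=1+2=3, deg[3]=1+0=1, deg[4]=1+0=1, deg[5]=1+1=2, deg[6]=1+1=2, deg[7]=1+0=1, deg[8]=1+0=1, deg[9]=1+1=2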